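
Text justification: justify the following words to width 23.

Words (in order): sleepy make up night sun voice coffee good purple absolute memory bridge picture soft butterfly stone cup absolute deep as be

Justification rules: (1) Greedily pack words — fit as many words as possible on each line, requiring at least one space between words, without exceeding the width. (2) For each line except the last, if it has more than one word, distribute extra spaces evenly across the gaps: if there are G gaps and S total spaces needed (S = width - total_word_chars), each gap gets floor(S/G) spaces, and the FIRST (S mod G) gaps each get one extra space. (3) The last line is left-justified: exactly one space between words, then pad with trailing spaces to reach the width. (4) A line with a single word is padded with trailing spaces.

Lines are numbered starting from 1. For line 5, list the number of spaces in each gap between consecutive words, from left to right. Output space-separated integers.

Answer: 3 3

Derivation:
Line 1: ['sleepy', 'make', 'up', 'night'] (min_width=20, slack=3)
Line 2: ['sun', 'voice', 'coffee', 'good'] (min_width=21, slack=2)
Line 3: ['purple', 'absolute', 'memory'] (min_width=22, slack=1)
Line 4: ['bridge', 'picture', 'soft'] (min_width=19, slack=4)
Line 5: ['butterfly', 'stone', 'cup'] (min_width=19, slack=4)
Line 6: ['absolute', 'deep', 'as', 'be'] (min_width=19, slack=4)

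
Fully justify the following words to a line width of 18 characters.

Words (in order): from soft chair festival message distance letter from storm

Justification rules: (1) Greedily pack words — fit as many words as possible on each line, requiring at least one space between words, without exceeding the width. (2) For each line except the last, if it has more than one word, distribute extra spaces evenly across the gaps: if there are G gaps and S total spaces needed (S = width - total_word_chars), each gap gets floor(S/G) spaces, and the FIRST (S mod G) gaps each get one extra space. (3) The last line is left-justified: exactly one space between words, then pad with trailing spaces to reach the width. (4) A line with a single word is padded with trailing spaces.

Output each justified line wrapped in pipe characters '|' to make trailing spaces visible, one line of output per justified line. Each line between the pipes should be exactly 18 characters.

Line 1: ['from', 'soft', 'chair'] (min_width=15, slack=3)
Line 2: ['festival', 'message'] (min_width=16, slack=2)
Line 3: ['distance', 'letter'] (min_width=15, slack=3)
Line 4: ['from', 'storm'] (min_width=10, slack=8)

Answer: |from   soft  chair|
|festival   message|
|distance    letter|
|from storm        |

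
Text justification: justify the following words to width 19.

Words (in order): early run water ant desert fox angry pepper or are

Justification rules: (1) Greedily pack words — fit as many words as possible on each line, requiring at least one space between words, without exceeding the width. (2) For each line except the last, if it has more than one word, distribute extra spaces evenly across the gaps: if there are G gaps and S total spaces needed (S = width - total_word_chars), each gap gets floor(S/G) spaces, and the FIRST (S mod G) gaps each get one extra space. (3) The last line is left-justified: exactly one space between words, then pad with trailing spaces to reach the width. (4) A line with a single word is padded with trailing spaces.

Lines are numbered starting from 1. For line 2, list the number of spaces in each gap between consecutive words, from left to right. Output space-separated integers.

Line 1: ['early', 'run', 'water', 'ant'] (min_width=19, slack=0)
Line 2: ['desert', 'fox', 'angry'] (min_width=16, slack=3)
Line 3: ['pepper', 'or', 'are'] (min_width=13, slack=6)

Answer: 3 2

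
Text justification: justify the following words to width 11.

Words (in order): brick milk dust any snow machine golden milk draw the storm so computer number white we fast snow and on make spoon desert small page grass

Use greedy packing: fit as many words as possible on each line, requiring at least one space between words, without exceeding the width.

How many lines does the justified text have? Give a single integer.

Answer: 16

Derivation:
Line 1: ['brick', 'milk'] (min_width=10, slack=1)
Line 2: ['dust', 'any'] (min_width=8, slack=3)
Line 3: ['snow'] (min_width=4, slack=7)
Line 4: ['machine'] (min_width=7, slack=4)
Line 5: ['golden', 'milk'] (min_width=11, slack=0)
Line 6: ['draw', 'the'] (min_width=8, slack=3)
Line 7: ['storm', 'so'] (min_width=8, slack=3)
Line 8: ['computer'] (min_width=8, slack=3)
Line 9: ['number'] (min_width=6, slack=5)
Line 10: ['white', 'we'] (min_width=8, slack=3)
Line 11: ['fast', 'snow'] (min_width=9, slack=2)
Line 12: ['and', 'on', 'make'] (min_width=11, slack=0)
Line 13: ['spoon'] (min_width=5, slack=6)
Line 14: ['desert'] (min_width=6, slack=5)
Line 15: ['small', 'page'] (min_width=10, slack=1)
Line 16: ['grass'] (min_width=5, slack=6)
Total lines: 16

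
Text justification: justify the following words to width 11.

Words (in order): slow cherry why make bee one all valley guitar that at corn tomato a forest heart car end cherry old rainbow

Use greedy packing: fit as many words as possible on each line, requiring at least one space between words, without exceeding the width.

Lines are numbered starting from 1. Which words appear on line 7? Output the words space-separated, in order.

Line 1: ['slow', 'cherry'] (min_width=11, slack=0)
Line 2: ['why', 'make'] (min_width=8, slack=3)
Line 3: ['bee', 'one', 'all'] (min_width=11, slack=0)
Line 4: ['valley'] (min_width=6, slack=5)
Line 5: ['guitar', 'that'] (min_width=11, slack=0)
Line 6: ['at', 'corn'] (min_width=7, slack=4)
Line 7: ['tomato', 'a'] (min_width=8, slack=3)
Line 8: ['forest'] (min_width=6, slack=5)
Line 9: ['heart', 'car'] (min_width=9, slack=2)
Line 10: ['end', 'cherry'] (min_width=10, slack=1)
Line 11: ['old', 'rainbow'] (min_width=11, slack=0)

Answer: tomato a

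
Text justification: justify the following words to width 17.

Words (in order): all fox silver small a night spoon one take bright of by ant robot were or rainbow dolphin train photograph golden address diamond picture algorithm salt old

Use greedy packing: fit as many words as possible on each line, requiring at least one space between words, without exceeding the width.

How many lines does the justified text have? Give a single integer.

Line 1: ['all', 'fox', 'silver'] (min_width=14, slack=3)
Line 2: ['small', 'a', 'night'] (min_width=13, slack=4)
Line 3: ['spoon', 'one', 'take'] (min_width=14, slack=3)
Line 4: ['bright', 'of', 'by', 'ant'] (min_width=16, slack=1)
Line 5: ['robot', 'were', 'or'] (min_width=13, slack=4)
Line 6: ['rainbow', 'dolphin'] (min_width=15, slack=2)
Line 7: ['train', 'photograph'] (min_width=16, slack=1)
Line 8: ['golden', 'address'] (min_width=14, slack=3)
Line 9: ['diamond', 'picture'] (min_width=15, slack=2)
Line 10: ['algorithm', 'salt'] (min_width=14, slack=3)
Line 11: ['old'] (min_width=3, slack=14)
Total lines: 11

Answer: 11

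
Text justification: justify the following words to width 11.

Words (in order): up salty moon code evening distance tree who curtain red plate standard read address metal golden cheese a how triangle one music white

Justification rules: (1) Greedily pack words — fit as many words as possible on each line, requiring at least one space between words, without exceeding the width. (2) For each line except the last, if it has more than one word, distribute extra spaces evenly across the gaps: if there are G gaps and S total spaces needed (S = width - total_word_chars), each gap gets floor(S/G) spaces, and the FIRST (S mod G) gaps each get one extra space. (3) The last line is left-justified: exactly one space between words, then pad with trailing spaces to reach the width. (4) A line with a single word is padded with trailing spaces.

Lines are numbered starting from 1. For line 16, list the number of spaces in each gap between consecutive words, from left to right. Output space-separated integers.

Line 1: ['up', 'salty'] (min_width=8, slack=3)
Line 2: ['moon', 'code'] (min_width=9, slack=2)
Line 3: ['evening'] (min_width=7, slack=4)
Line 4: ['distance'] (min_width=8, slack=3)
Line 5: ['tree', 'who'] (min_width=8, slack=3)
Line 6: ['curtain', 'red'] (min_width=11, slack=0)
Line 7: ['plate'] (min_width=5, slack=6)
Line 8: ['standard'] (min_width=8, slack=3)
Line 9: ['read'] (min_width=4, slack=7)
Line 10: ['address'] (min_width=7, slack=4)
Line 11: ['metal'] (min_width=5, slack=6)
Line 12: ['golden'] (min_width=6, slack=5)
Line 13: ['cheese', 'a'] (min_width=8, slack=3)
Line 14: ['how'] (min_width=3, slack=8)
Line 15: ['triangle'] (min_width=8, slack=3)
Line 16: ['one', 'music'] (min_width=9, slack=2)
Line 17: ['white'] (min_width=5, slack=6)

Answer: 3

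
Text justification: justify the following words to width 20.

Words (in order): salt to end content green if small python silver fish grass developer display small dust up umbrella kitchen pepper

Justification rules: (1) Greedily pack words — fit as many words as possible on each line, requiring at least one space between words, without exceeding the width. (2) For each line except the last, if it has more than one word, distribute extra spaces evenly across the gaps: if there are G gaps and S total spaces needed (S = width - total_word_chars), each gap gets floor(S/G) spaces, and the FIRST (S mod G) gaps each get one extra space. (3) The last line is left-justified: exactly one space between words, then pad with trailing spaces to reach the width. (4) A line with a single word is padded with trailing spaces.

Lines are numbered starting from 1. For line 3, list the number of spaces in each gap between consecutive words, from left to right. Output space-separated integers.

Line 1: ['salt', 'to', 'end', 'content'] (min_width=19, slack=1)
Line 2: ['green', 'if', 'small'] (min_width=14, slack=6)
Line 3: ['python', 'silver', 'fish'] (min_width=18, slack=2)
Line 4: ['grass', 'developer'] (min_width=15, slack=5)
Line 5: ['display', 'small', 'dust'] (min_width=18, slack=2)
Line 6: ['up', 'umbrella', 'kitchen'] (min_width=19, slack=1)
Line 7: ['pepper'] (min_width=6, slack=14)

Answer: 2 2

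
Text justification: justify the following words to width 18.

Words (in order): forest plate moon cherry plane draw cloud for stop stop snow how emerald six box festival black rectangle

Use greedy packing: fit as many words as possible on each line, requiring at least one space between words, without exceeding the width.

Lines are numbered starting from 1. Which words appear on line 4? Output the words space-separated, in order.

Line 1: ['forest', 'plate', 'moon'] (min_width=17, slack=1)
Line 2: ['cherry', 'plane', 'draw'] (min_width=17, slack=1)
Line 3: ['cloud', 'for', 'stop'] (min_width=14, slack=4)
Line 4: ['stop', 'snow', 'how'] (min_width=13, slack=5)
Line 5: ['emerald', 'six', 'box'] (min_width=15, slack=3)
Line 6: ['festival', 'black'] (min_width=14, slack=4)
Line 7: ['rectangle'] (min_width=9, slack=9)

Answer: stop snow how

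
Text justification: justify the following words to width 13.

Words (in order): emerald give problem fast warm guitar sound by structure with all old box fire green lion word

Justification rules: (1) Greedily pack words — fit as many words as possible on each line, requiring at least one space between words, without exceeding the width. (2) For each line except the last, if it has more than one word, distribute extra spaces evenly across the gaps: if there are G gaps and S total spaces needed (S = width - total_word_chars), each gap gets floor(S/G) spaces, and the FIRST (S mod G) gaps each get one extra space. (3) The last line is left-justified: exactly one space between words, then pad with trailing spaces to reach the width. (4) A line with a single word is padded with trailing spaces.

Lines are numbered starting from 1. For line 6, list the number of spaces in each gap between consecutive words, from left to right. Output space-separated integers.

Answer: 2 1

Derivation:
Line 1: ['emerald', 'give'] (min_width=12, slack=1)
Line 2: ['problem', 'fast'] (min_width=12, slack=1)
Line 3: ['warm', 'guitar'] (min_width=11, slack=2)
Line 4: ['sound', 'by'] (min_width=8, slack=5)
Line 5: ['structure'] (min_width=9, slack=4)
Line 6: ['with', 'all', 'old'] (min_width=12, slack=1)
Line 7: ['box', 'fire'] (min_width=8, slack=5)
Line 8: ['green', 'lion'] (min_width=10, slack=3)
Line 9: ['word'] (min_width=4, slack=9)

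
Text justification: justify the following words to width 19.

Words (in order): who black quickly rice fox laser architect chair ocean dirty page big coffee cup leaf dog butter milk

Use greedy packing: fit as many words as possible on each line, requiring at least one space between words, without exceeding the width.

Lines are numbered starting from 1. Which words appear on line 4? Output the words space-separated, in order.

Line 1: ['who', 'black', 'quickly'] (min_width=17, slack=2)
Line 2: ['rice', 'fox', 'laser'] (min_width=14, slack=5)
Line 3: ['architect', 'chair'] (min_width=15, slack=4)
Line 4: ['ocean', 'dirty', 'page'] (min_width=16, slack=3)
Line 5: ['big', 'coffee', 'cup', 'leaf'] (min_width=19, slack=0)
Line 6: ['dog', 'butter', 'milk'] (min_width=15, slack=4)

Answer: ocean dirty page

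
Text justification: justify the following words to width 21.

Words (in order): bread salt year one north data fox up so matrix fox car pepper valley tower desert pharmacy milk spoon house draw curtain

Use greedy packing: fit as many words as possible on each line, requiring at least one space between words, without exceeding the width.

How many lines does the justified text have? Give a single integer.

Answer: 6

Derivation:
Line 1: ['bread', 'salt', 'year', 'one'] (min_width=19, slack=2)
Line 2: ['north', 'data', 'fox', 'up', 'so'] (min_width=20, slack=1)
Line 3: ['matrix', 'fox', 'car', 'pepper'] (min_width=21, slack=0)
Line 4: ['valley', 'tower', 'desert'] (min_width=19, slack=2)
Line 5: ['pharmacy', 'milk', 'spoon'] (min_width=19, slack=2)
Line 6: ['house', 'draw', 'curtain'] (min_width=18, slack=3)
Total lines: 6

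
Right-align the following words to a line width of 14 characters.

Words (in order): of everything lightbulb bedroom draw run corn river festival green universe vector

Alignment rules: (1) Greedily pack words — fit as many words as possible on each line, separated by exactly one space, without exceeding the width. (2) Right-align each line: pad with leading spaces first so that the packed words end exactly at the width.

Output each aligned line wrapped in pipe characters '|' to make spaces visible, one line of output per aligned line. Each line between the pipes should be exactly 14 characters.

Answer: | of everything|
|     lightbulb|
|  bedroom draw|
|run corn river|
|festival green|
|      universe|
|        vector|

Derivation:
Line 1: ['of', 'everything'] (min_width=13, slack=1)
Line 2: ['lightbulb'] (min_width=9, slack=5)
Line 3: ['bedroom', 'draw'] (min_width=12, slack=2)
Line 4: ['run', 'corn', 'river'] (min_width=14, slack=0)
Line 5: ['festival', 'green'] (min_width=14, slack=0)
Line 6: ['universe'] (min_width=8, slack=6)
Line 7: ['vector'] (min_width=6, slack=8)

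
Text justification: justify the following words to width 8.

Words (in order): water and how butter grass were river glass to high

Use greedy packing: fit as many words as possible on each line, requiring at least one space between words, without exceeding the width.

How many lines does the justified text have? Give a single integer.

Answer: 8

Derivation:
Line 1: ['water'] (min_width=5, slack=3)
Line 2: ['and', 'how'] (min_width=7, slack=1)
Line 3: ['butter'] (min_width=6, slack=2)
Line 4: ['grass'] (min_width=5, slack=3)
Line 5: ['were'] (min_width=4, slack=4)
Line 6: ['river'] (min_width=5, slack=3)
Line 7: ['glass', 'to'] (min_width=8, slack=0)
Line 8: ['high'] (min_width=4, slack=4)
Total lines: 8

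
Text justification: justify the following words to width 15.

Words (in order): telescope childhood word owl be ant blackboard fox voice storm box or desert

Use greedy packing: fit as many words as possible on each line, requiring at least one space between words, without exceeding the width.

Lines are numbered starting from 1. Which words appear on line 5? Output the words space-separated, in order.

Answer: voice storm box

Derivation:
Line 1: ['telescope'] (min_width=9, slack=6)
Line 2: ['childhood', 'word'] (min_width=14, slack=1)
Line 3: ['owl', 'be', 'ant'] (min_width=10, slack=5)
Line 4: ['blackboard', 'fox'] (min_width=14, slack=1)
Line 5: ['voice', 'storm', 'box'] (min_width=15, slack=0)
Line 6: ['or', 'desert'] (min_width=9, slack=6)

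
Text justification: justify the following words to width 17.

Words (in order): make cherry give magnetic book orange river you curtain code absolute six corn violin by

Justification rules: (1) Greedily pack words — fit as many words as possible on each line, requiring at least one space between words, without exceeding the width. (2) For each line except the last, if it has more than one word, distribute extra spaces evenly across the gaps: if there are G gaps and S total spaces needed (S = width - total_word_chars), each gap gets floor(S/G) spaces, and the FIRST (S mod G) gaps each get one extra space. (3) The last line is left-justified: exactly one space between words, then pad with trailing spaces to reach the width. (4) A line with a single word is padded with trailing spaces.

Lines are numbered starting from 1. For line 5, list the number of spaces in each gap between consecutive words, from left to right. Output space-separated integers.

Line 1: ['make', 'cherry', 'give'] (min_width=16, slack=1)
Line 2: ['magnetic', 'book'] (min_width=13, slack=4)
Line 3: ['orange', 'river', 'you'] (min_width=16, slack=1)
Line 4: ['curtain', 'code'] (min_width=12, slack=5)
Line 5: ['absolute', 'six', 'corn'] (min_width=17, slack=0)
Line 6: ['violin', 'by'] (min_width=9, slack=8)

Answer: 1 1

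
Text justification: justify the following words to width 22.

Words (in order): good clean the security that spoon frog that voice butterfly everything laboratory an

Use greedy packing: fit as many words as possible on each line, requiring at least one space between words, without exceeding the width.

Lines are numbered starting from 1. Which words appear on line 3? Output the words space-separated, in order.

Line 1: ['good', 'clean', 'the'] (min_width=14, slack=8)
Line 2: ['security', 'that', 'spoon'] (min_width=19, slack=3)
Line 3: ['frog', 'that', 'voice'] (min_width=15, slack=7)
Line 4: ['butterfly', 'everything'] (min_width=20, slack=2)
Line 5: ['laboratory', 'an'] (min_width=13, slack=9)

Answer: frog that voice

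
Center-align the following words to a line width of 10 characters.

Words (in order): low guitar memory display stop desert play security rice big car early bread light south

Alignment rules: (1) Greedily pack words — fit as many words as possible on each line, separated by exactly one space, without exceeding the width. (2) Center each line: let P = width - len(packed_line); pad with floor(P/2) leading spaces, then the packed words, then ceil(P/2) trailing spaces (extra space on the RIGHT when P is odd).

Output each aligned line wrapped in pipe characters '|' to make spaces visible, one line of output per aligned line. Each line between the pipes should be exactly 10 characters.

Answer: |low guitar|
|  memory  |
| display  |
|   stop   |
|  desert  |
|   play   |
| security |
| rice big |
|car early |
|  bread   |
|  light   |
|  south   |

Derivation:
Line 1: ['low', 'guitar'] (min_width=10, slack=0)
Line 2: ['memory'] (min_width=6, slack=4)
Line 3: ['display'] (min_width=7, slack=3)
Line 4: ['stop'] (min_width=4, slack=6)
Line 5: ['desert'] (min_width=6, slack=4)
Line 6: ['play'] (min_width=4, slack=6)
Line 7: ['security'] (min_width=8, slack=2)
Line 8: ['rice', 'big'] (min_width=8, slack=2)
Line 9: ['car', 'early'] (min_width=9, slack=1)
Line 10: ['bread'] (min_width=5, slack=5)
Line 11: ['light'] (min_width=5, slack=5)
Line 12: ['south'] (min_width=5, slack=5)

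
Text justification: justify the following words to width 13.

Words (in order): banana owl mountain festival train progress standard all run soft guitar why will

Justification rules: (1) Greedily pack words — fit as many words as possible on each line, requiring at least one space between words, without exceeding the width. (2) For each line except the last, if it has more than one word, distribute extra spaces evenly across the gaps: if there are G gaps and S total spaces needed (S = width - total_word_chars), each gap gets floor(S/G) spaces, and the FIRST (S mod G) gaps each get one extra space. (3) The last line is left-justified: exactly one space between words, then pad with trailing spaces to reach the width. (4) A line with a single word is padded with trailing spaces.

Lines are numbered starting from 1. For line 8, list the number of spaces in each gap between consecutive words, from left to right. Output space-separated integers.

Line 1: ['banana', 'owl'] (min_width=10, slack=3)
Line 2: ['mountain'] (min_width=8, slack=5)
Line 3: ['festival'] (min_width=8, slack=5)
Line 4: ['train'] (min_width=5, slack=8)
Line 5: ['progress'] (min_width=8, slack=5)
Line 6: ['standard', 'all'] (min_width=12, slack=1)
Line 7: ['run', 'soft'] (min_width=8, slack=5)
Line 8: ['guitar', 'why'] (min_width=10, slack=3)
Line 9: ['will'] (min_width=4, slack=9)

Answer: 4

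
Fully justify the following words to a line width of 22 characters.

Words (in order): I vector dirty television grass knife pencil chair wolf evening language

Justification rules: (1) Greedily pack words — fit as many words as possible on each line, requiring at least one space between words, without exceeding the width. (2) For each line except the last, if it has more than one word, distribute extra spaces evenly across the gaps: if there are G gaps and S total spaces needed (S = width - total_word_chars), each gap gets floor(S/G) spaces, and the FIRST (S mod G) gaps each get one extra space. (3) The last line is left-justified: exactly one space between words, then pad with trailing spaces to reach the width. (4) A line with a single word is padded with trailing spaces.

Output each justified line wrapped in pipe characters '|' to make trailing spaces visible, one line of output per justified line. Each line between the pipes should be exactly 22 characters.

Answer: |I     vector     dirty|
|television grass knife|
|pencil    chair   wolf|
|evening language      |

Derivation:
Line 1: ['I', 'vector', 'dirty'] (min_width=14, slack=8)
Line 2: ['television', 'grass', 'knife'] (min_width=22, slack=0)
Line 3: ['pencil', 'chair', 'wolf'] (min_width=17, slack=5)
Line 4: ['evening', 'language'] (min_width=16, slack=6)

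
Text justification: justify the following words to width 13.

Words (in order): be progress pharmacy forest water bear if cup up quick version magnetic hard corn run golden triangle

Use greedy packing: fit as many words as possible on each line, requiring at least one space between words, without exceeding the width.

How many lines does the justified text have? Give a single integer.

Line 1: ['be', 'progress'] (min_width=11, slack=2)
Line 2: ['pharmacy'] (min_width=8, slack=5)
Line 3: ['forest', 'water'] (min_width=12, slack=1)
Line 4: ['bear', 'if', 'cup'] (min_width=11, slack=2)
Line 5: ['up', 'quick'] (min_width=8, slack=5)
Line 6: ['version'] (min_width=7, slack=6)
Line 7: ['magnetic', 'hard'] (min_width=13, slack=0)
Line 8: ['corn', 'run'] (min_width=8, slack=5)
Line 9: ['golden'] (min_width=6, slack=7)
Line 10: ['triangle'] (min_width=8, slack=5)
Total lines: 10

Answer: 10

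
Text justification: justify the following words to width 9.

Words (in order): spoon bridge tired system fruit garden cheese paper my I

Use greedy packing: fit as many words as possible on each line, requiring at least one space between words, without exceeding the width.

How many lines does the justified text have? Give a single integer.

Line 1: ['spoon'] (min_width=5, slack=4)
Line 2: ['bridge'] (min_width=6, slack=3)
Line 3: ['tired'] (min_width=5, slack=4)
Line 4: ['system'] (min_width=6, slack=3)
Line 5: ['fruit'] (min_width=5, slack=4)
Line 6: ['garden'] (min_width=6, slack=3)
Line 7: ['cheese'] (min_width=6, slack=3)
Line 8: ['paper', 'my'] (min_width=8, slack=1)
Line 9: ['I'] (min_width=1, slack=8)
Total lines: 9

Answer: 9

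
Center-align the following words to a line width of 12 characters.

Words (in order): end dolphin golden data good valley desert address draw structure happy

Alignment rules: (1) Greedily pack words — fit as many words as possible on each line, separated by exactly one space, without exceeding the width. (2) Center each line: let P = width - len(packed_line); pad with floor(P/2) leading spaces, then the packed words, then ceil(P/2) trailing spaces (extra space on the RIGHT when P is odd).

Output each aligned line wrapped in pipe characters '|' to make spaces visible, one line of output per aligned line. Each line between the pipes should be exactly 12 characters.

Line 1: ['end', 'dolphin'] (min_width=11, slack=1)
Line 2: ['golden', 'data'] (min_width=11, slack=1)
Line 3: ['good', 'valley'] (min_width=11, slack=1)
Line 4: ['desert'] (min_width=6, slack=6)
Line 5: ['address', 'draw'] (min_width=12, slack=0)
Line 6: ['structure'] (min_width=9, slack=3)
Line 7: ['happy'] (min_width=5, slack=7)

Answer: |end dolphin |
|golden data |
|good valley |
|   desert   |
|address draw|
| structure  |
|   happy    |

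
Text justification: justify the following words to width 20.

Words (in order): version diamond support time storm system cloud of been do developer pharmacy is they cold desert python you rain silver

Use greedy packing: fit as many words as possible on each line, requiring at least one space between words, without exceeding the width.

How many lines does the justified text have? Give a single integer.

Answer: 7

Derivation:
Line 1: ['version', 'diamond'] (min_width=15, slack=5)
Line 2: ['support', 'time', 'storm'] (min_width=18, slack=2)
Line 3: ['system', 'cloud', 'of', 'been'] (min_width=20, slack=0)
Line 4: ['do', 'developer'] (min_width=12, slack=8)
Line 5: ['pharmacy', 'is', 'they'] (min_width=16, slack=4)
Line 6: ['cold', 'desert', 'python'] (min_width=18, slack=2)
Line 7: ['you', 'rain', 'silver'] (min_width=15, slack=5)
Total lines: 7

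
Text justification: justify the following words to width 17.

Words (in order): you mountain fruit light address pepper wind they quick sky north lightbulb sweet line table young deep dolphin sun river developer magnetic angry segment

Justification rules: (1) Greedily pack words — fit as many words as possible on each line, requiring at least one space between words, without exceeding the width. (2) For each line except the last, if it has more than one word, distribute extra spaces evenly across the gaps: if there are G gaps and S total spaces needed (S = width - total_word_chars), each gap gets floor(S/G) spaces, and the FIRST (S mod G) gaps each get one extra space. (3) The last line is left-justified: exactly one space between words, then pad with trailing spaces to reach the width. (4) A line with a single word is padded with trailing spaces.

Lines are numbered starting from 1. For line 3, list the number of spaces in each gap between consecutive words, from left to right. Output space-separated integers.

Line 1: ['you', 'mountain'] (min_width=12, slack=5)
Line 2: ['fruit', 'light'] (min_width=11, slack=6)
Line 3: ['address', 'pepper'] (min_width=14, slack=3)
Line 4: ['wind', 'they', 'quick'] (min_width=15, slack=2)
Line 5: ['sky', 'north'] (min_width=9, slack=8)
Line 6: ['lightbulb', 'sweet'] (min_width=15, slack=2)
Line 7: ['line', 'table', 'young'] (min_width=16, slack=1)
Line 8: ['deep', 'dolphin', 'sun'] (min_width=16, slack=1)
Line 9: ['river', 'developer'] (min_width=15, slack=2)
Line 10: ['magnetic', 'angry'] (min_width=14, slack=3)
Line 11: ['segment'] (min_width=7, slack=10)

Answer: 4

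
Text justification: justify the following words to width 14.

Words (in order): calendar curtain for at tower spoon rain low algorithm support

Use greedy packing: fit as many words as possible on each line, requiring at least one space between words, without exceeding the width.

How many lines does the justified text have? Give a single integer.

Answer: 6

Derivation:
Line 1: ['calendar'] (min_width=8, slack=6)
Line 2: ['curtain', 'for', 'at'] (min_width=14, slack=0)
Line 3: ['tower', 'spoon'] (min_width=11, slack=3)
Line 4: ['rain', 'low'] (min_width=8, slack=6)
Line 5: ['algorithm'] (min_width=9, slack=5)
Line 6: ['support'] (min_width=7, slack=7)
Total lines: 6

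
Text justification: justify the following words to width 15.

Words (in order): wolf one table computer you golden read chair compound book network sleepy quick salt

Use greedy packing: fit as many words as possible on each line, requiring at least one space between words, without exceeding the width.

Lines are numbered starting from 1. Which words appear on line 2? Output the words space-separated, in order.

Line 1: ['wolf', 'one', 'table'] (min_width=14, slack=1)
Line 2: ['computer', 'you'] (min_width=12, slack=3)
Line 3: ['golden', 'read'] (min_width=11, slack=4)
Line 4: ['chair', 'compound'] (min_width=14, slack=1)
Line 5: ['book', 'network'] (min_width=12, slack=3)
Line 6: ['sleepy', 'quick'] (min_width=12, slack=3)
Line 7: ['salt'] (min_width=4, slack=11)

Answer: computer you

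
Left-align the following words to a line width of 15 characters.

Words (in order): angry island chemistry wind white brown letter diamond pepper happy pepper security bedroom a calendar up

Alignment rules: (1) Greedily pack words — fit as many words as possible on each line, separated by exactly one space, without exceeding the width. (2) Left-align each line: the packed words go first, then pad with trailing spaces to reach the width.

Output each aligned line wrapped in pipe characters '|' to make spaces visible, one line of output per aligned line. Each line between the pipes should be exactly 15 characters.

Line 1: ['angry', 'island'] (min_width=12, slack=3)
Line 2: ['chemistry', 'wind'] (min_width=14, slack=1)
Line 3: ['white', 'brown'] (min_width=11, slack=4)
Line 4: ['letter', 'diamond'] (min_width=14, slack=1)
Line 5: ['pepper', 'happy'] (min_width=12, slack=3)
Line 6: ['pepper', 'security'] (min_width=15, slack=0)
Line 7: ['bedroom', 'a'] (min_width=9, slack=6)
Line 8: ['calendar', 'up'] (min_width=11, slack=4)

Answer: |angry island   |
|chemistry wind |
|white brown    |
|letter diamond |
|pepper happy   |
|pepper security|
|bedroom a      |
|calendar up    |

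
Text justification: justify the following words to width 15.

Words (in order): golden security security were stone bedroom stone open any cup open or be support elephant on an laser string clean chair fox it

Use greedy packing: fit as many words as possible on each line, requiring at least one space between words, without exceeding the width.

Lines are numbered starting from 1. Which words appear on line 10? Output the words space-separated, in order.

Line 1: ['golden', 'security'] (min_width=15, slack=0)
Line 2: ['security', 'were'] (min_width=13, slack=2)
Line 3: ['stone', 'bedroom'] (min_width=13, slack=2)
Line 4: ['stone', 'open', 'any'] (min_width=14, slack=1)
Line 5: ['cup', 'open', 'or', 'be'] (min_width=14, slack=1)
Line 6: ['support'] (min_width=7, slack=8)
Line 7: ['elephant', 'on', 'an'] (min_width=14, slack=1)
Line 8: ['laser', 'string'] (min_width=12, slack=3)
Line 9: ['clean', 'chair', 'fox'] (min_width=15, slack=0)
Line 10: ['it'] (min_width=2, slack=13)

Answer: it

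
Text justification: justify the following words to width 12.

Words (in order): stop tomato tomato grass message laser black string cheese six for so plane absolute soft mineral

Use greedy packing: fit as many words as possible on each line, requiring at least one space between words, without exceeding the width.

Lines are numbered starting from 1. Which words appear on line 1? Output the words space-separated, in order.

Line 1: ['stop', 'tomato'] (min_width=11, slack=1)
Line 2: ['tomato', 'grass'] (min_width=12, slack=0)
Line 3: ['message'] (min_width=7, slack=5)
Line 4: ['laser', 'black'] (min_width=11, slack=1)
Line 5: ['string'] (min_width=6, slack=6)
Line 6: ['cheese', 'six'] (min_width=10, slack=2)
Line 7: ['for', 'so', 'plane'] (min_width=12, slack=0)
Line 8: ['absolute'] (min_width=8, slack=4)
Line 9: ['soft', 'mineral'] (min_width=12, slack=0)

Answer: stop tomato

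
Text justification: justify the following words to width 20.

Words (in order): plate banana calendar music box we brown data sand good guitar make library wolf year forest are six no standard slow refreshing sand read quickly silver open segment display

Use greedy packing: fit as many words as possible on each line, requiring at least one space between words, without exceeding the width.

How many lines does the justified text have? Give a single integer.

Line 1: ['plate', 'banana'] (min_width=12, slack=8)
Line 2: ['calendar', 'music', 'box'] (min_width=18, slack=2)
Line 3: ['we', 'brown', 'data', 'sand'] (min_width=18, slack=2)
Line 4: ['good', 'guitar', 'make'] (min_width=16, slack=4)
Line 5: ['library', 'wolf', 'year'] (min_width=17, slack=3)
Line 6: ['forest', 'are', 'six', 'no'] (min_width=17, slack=3)
Line 7: ['standard', 'slow'] (min_width=13, slack=7)
Line 8: ['refreshing', 'sand', 'read'] (min_width=20, slack=0)
Line 9: ['quickly', 'silver', 'open'] (min_width=19, slack=1)
Line 10: ['segment', 'display'] (min_width=15, slack=5)
Total lines: 10

Answer: 10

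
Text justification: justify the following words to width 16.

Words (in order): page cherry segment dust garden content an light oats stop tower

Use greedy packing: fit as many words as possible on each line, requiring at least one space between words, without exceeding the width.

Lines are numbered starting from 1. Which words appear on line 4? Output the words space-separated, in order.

Answer: an light oats

Derivation:
Line 1: ['page', 'cherry'] (min_width=11, slack=5)
Line 2: ['segment', 'dust'] (min_width=12, slack=4)
Line 3: ['garden', 'content'] (min_width=14, slack=2)
Line 4: ['an', 'light', 'oats'] (min_width=13, slack=3)
Line 5: ['stop', 'tower'] (min_width=10, slack=6)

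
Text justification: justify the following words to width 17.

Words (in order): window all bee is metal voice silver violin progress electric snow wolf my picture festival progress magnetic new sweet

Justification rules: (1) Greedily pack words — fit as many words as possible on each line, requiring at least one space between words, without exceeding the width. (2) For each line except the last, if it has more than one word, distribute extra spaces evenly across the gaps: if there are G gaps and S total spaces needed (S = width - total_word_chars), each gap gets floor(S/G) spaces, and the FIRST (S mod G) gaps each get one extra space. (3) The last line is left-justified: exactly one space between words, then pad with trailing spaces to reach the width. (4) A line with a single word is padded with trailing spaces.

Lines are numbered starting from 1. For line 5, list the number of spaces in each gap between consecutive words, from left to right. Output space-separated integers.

Line 1: ['window', 'all', 'bee', 'is'] (min_width=17, slack=0)
Line 2: ['metal', 'voice'] (min_width=11, slack=6)
Line 3: ['silver', 'violin'] (min_width=13, slack=4)
Line 4: ['progress', 'electric'] (min_width=17, slack=0)
Line 5: ['snow', 'wolf', 'my'] (min_width=12, slack=5)
Line 6: ['picture', 'festival'] (min_width=16, slack=1)
Line 7: ['progress', 'magnetic'] (min_width=17, slack=0)
Line 8: ['new', 'sweet'] (min_width=9, slack=8)

Answer: 4 3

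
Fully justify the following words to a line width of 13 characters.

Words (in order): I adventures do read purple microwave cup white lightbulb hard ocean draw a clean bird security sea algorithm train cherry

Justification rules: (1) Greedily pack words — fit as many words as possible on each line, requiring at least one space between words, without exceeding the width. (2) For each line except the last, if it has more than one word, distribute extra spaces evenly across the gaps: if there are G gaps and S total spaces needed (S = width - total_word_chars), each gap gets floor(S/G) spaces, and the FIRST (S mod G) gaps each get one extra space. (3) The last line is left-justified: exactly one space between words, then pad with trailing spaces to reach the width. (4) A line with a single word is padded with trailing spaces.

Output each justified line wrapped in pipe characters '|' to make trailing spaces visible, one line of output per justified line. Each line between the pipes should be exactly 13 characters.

Answer: |I  adventures|
|do       read|
|purple       |
|microwave cup|
|white        |
|lightbulb    |
|hard    ocean|
|draw  a clean|
|bird security|
|sea algorithm|
|train cherry |

Derivation:
Line 1: ['I', 'adventures'] (min_width=12, slack=1)
Line 2: ['do', 'read'] (min_width=7, slack=6)
Line 3: ['purple'] (min_width=6, slack=7)
Line 4: ['microwave', 'cup'] (min_width=13, slack=0)
Line 5: ['white'] (min_width=5, slack=8)
Line 6: ['lightbulb'] (min_width=9, slack=4)
Line 7: ['hard', 'ocean'] (min_width=10, slack=3)
Line 8: ['draw', 'a', 'clean'] (min_width=12, slack=1)
Line 9: ['bird', 'security'] (min_width=13, slack=0)
Line 10: ['sea', 'algorithm'] (min_width=13, slack=0)
Line 11: ['train', 'cherry'] (min_width=12, slack=1)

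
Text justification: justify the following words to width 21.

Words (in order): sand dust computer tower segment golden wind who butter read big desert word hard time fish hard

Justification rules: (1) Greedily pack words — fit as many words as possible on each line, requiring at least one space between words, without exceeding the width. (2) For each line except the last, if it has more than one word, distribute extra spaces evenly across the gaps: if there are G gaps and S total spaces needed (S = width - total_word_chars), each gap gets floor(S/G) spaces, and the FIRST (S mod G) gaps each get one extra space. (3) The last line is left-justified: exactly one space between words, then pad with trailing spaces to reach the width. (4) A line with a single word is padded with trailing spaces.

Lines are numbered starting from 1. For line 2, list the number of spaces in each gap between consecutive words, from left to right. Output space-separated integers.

Line 1: ['sand', 'dust', 'computer'] (min_width=18, slack=3)
Line 2: ['tower', 'segment', 'golden'] (min_width=20, slack=1)
Line 3: ['wind', 'who', 'butter', 'read'] (min_width=20, slack=1)
Line 4: ['big', 'desert', 'word', 'hard'] (min_width=20, slack=1)
Line 5: ['time', 'fish', 'hard'] (min_width=14, slack=7)

Answer: 2 1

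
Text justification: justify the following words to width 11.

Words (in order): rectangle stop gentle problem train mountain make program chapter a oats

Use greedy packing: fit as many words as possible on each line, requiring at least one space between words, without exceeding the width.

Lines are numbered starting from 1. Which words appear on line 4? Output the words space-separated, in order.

Line 1: ['rectangle'] (min_width=9, slack=2)
Line 2: ['stop', 'gentle'] (min_width=11, slack=0)
Line 3: ['problem'] (min_width=7, slack=4)
Line 4: ['train'] (min_width=5, slack=6)
Line 5: ['mountain'] (min_width=8, slack=3)
Line 6: ['make'] (min_width=4, slack=7)
Line 7: ['program'] (min_width=7, slack=4)
Line 8: ['chapter', 'a'] (min_width=9, slack=2)
Line 9: ['oats'] (min_width=4, slack=7)

Answer: train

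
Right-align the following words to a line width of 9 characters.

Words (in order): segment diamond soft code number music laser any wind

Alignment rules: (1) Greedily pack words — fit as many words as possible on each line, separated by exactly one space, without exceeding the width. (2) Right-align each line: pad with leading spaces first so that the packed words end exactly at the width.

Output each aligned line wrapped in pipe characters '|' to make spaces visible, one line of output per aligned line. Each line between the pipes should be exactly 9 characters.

Answer: |  segment|
|  diamond|
|soft code|
|   number|
|    music|
|laser any|
|     wind|

Derivation:
Line 1: ['segment'] (min_width=7, slack=2)
Line 2: ['diamond'] (min_width=7, slack=2)
Line 3: ['soft', 'code'] (min_width=9, slack=0)
Line 4: ['number'] (min_width=6, slack=3)
Line 5: ['music'] (min_width=5, slack=4)
Line 6: ['laser', 'any'] (min_width=9, slack=0)
Line 7: ['wind'] (min_width=4, slack=5)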